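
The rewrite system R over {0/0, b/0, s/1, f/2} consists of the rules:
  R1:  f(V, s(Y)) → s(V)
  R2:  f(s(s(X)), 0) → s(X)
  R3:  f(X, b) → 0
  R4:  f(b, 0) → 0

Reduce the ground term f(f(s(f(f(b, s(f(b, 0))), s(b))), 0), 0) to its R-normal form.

1. f(f(s(f(f(b, s(f(b, 0))), s(b))), 0), 0)  →  f(f(s(s(f(b, s(f(b, 0))))), 0), 0)   [R1 at 1.1.1]
2. f(f(s(s(f(b, s(f(b, 0))))), 0), 0)  →  f(s(f(b, s(f(b, 0)))), 0)   [R2 at 1]
3. f(s(f(b, s(f(b, 0)))), 0)  →  f(s(s(b)), 0)   [R1 at 1.1]
4. f(s(s(b)), 0)  →  s(b)   [R2 at ε]

s(b)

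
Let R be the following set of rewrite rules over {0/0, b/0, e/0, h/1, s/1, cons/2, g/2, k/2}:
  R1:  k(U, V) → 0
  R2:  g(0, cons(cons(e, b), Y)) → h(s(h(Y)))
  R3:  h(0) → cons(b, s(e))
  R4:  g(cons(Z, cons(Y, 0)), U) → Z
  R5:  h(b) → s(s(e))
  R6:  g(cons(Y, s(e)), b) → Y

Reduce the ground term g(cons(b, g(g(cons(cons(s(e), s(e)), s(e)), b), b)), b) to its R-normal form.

b

1. g(cons(b, g(g(cons(cons(s(e), s(e)), s(e)), b), b)), b)  →  g(cons(b, g(cons(s(e), s(e)), b)), b)   [R6 at 1.2.1]
2. g(cons(b, g(cons(s(e), s(e)), b)), b)  →  g(cons(b, s(e)), b)   [R6 at 1.2]
3. g(cons(b, s(e)), b)  →  b   [R6 at ε]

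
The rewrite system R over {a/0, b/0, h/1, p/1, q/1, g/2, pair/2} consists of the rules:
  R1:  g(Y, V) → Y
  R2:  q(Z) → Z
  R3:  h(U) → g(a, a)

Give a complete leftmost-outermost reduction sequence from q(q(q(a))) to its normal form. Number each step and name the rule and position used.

1. q(q(q(a)))  →  q(q(a))   [R2 at ε]
2. q(q(a))  →  q(a)   [R2 at ε]
3. q(a)  →  a   [R2 at ε]

a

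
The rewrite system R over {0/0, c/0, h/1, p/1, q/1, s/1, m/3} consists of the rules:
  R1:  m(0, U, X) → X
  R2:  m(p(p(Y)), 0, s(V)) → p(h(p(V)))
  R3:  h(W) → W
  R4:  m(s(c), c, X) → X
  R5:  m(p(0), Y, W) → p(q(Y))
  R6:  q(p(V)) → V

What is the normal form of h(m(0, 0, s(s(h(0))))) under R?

s(s(0))

1. h(m(0, 0, s(s(h(0)))))  →  m(0, 0, s(s(h(0))))   [R3 at ε]
2. m(0, 0, s(s(h(0))))  →  s(s(h(0)))   [R1 at ε]
3. s(s(h(0)))  →  s(s(0))   [R3 at 1.1]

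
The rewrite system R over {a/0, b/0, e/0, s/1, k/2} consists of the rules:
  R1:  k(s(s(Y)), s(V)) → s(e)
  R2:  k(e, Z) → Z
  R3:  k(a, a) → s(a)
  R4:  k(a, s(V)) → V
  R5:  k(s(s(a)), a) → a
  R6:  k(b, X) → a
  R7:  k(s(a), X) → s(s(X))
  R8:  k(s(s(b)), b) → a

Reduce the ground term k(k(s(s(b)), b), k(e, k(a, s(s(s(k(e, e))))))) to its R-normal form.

1. k(k(s(s(b)), b), k(e, k(a, s(s(s(k(e, e)))))))  →  k(a, k(e, k(a, s(s(s(k(e, e)))))))   [R8 at 1]
2. k(a, k(e, k(a, s(s(s(k(e, e)))))))  →  k(a, k(a, s(s(s(k(e, e))))))   [R2 at 2]
3. k(a, k(a, s(s(s(k(e, e))))))  →  k(a, s(s(k(e, e))))   [R4 at 2]
4. k(a, s(s(k(e, e))))  →  s(k(e, e))   [R4 at ε]
5. s(k(e, e))  →  s(e)   [R2 at 1]

s(e)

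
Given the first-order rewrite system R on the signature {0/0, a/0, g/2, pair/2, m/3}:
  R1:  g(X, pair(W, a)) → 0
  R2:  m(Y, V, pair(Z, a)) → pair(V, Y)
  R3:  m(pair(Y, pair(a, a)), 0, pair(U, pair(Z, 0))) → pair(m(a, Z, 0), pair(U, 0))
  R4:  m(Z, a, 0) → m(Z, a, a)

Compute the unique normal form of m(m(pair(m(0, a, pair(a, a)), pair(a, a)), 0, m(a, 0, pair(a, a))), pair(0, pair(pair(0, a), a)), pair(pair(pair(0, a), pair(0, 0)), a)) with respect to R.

pair(pair(0, pair(pair(0, a), a)), pair(0, pair(pair(a, 0), pair(a, a))))

1. m(m(pair(m(0, a, pair(a, a)), pair(a, a)), 0, m(a, 0, pair(a, a))), pair(0, pair(pair(0, a), a)), pair(pair(pair(0, a), pair(0, 0)), a))  →  pair(pair(0, pair(pair(0, a), a)), m(pair(m(0, a, pair(a, a)), pair(a, a)), 0, m(a, 0, pair(a, a))))   [R2 at ε]
2. pair(pair(0, pair(pair(0, a), a)), m(pair(m(0, a, pair(a, a)), pair(a, a)), 0, m(a, 0, pair(a, a))))  →  pair(pair(0, pair(pair(0, a), a)), m(pair(pair(a, 0), pair(a, a)), 0, m(a, 0, pair(a, a))))   [R2 at 2.1.1]
3. pair(pair(0, pair(pair(0, a), a)), m(pair(pair(a, 0), pair(a, a)), 0, m(a, 0, pair(a, a))))  →  pair(pair(0, pair(pair(0, a), a)), m(pair(pair(a, 0), pair(a, a)), 0, pair(0, a)))   [R2 at 2.3]
4. pair(pair(0, pair(pair(0, a), a)), m(pair(pair(a, 0), pair(a, a)), 0, pair(0, a)))  →  pair(pair(0, pair(pair(0, a), a)), pair(0, pair(pair(a, 0), pair(a, a))))   [R2 at 2]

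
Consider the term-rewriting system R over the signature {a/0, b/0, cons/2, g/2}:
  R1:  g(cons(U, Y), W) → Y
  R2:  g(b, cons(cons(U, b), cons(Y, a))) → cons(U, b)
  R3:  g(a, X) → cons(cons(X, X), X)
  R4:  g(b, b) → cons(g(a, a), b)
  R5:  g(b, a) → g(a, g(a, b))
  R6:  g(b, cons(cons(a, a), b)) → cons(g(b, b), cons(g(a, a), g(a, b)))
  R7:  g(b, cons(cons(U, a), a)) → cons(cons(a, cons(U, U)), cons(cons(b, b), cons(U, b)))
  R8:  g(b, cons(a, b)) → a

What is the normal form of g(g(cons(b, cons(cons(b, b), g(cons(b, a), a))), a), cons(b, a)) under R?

a

1. g(g(cons(b, cons(cons(b, b), g(cons(b, a), a))), a), cons(b, a))  →  g(cons(cons(b, b), g(cons(b, a), a)), cons(b, a))   [R1 at 1]
2. g(cons(cons(b, b), g(cons(b, a), a)), cons(b, a))  →  g(cons(b, a), a)   [R1 at ε]
3. g(cons(b, a), a)  →  a   [R1 at ε]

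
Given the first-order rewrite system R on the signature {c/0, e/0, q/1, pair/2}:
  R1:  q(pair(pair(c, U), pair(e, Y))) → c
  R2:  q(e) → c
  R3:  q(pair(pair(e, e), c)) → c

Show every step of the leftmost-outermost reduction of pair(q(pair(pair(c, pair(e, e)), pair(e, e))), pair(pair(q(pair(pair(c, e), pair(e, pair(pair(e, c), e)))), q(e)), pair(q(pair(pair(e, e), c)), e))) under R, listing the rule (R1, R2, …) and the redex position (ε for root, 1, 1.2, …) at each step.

pair(c, pair(pair(c, c), pair(c, e)))

1. pair(q(pair(pair(c, pair(e, e)), pair(e, e))), pair(pair(q(pair(pair(c, e), pair(e, pair(pair(e, c), e)))), q(e)), pair(q(pair(pair(e, e), c)), e)))  →  pair(c, pair(pair(q(pair(pair(c, e), pair(e, pair(pair(e, c), e)))), q(e)), pair(q(pair(pair(e, e), c)), e)))   [R1 at 1]
2. pair(c, pair(pair(q(pair(pair(c, e), pair(e, pair(pair(e, c), e)))), q(e)), pair(q(pair(pair(e, e), c)), e)))  →  pair(c, pair(pair(c, q(e)), pair(q(pair(pair(e, e), c)), e)))   [R1 at 2.1.1]
3. pair(c, pair(pair(c, q(e)), pair(q(pair(pair(e, e), c)), e)))  →  pair(c, pair(pair(c, c), pair(q(pair(pair(e, e), c)), e)))   [R2 at 2.1.2]
4. pair(c, pair(pair(c, c), pair(q(pair(pair(e, e), c)), e)))  →  pair(c, pair(pair(c, c), pair(c, e)))   [R3 at 2.2.1]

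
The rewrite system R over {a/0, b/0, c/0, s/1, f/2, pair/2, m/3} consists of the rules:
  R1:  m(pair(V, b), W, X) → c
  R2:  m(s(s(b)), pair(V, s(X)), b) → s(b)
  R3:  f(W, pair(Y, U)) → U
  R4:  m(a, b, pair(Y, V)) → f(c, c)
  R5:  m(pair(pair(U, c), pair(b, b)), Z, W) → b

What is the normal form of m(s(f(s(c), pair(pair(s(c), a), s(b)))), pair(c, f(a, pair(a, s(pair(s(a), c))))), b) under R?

1. m(s(f(s(c), pair(pair(s(c), a), s(b)))), pair(c, f(a, pair(a, s(pair(s(a), c))))), b)  →  m(s(s(b)), pair(c, f(a, pair(a, s(pair(s(a), c))))), b)   [R3 at 1.1]
2. m(s(s(b)), pair(c, f(a, pair(a, s(pair(s(a), c))))), b)  →  m(s(s(b)), pair(c, s(pair(s(a), c))), b)   [R3 at 2.2]
3. m(s(s(b)), pair(c, s(pair(s(a), c))), b)  →  s(b)   [R2 at ε]

s(b)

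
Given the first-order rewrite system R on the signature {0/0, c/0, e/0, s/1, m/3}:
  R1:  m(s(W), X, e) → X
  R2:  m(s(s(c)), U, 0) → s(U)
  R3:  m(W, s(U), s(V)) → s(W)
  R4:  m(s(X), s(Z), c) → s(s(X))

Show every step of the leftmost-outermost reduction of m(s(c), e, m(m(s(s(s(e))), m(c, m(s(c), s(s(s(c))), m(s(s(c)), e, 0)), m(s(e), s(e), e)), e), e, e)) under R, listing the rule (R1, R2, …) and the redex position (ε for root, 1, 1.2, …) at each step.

1. m(s(c), e, m(m(s(s(s(e))), m(c, m(s(c), s(s(s(c))), m(s(s(c)), e, 0)), m(s(e), s(e), e)), e), e, e))  →  m(s(c), e, m(m(c, m(s(c), s(s(s(c))), m(s(s(c)), e, 0)), m(s(e), s(e), e)), e, e))   [R1 at 3.1]
2. m(s(c), e, m(m(c, m(s(c), s(s(s(c))), m(s(s(c)), e, 0)), m(s(e), s(e), e)), e, e))  →  m(s(c), e, m(m(c, m(s(c), s(s(s(c))), s(e)), m(s(e), s(e), e)), e, e))   [R2 at 3.1.2.3]
3. m(s(c), e, m(m(c, m(s(c), s(s(s(c))), s(e)), m(s(e), s(e), e)), e, e))  →  m(s(c), e, m(m(c, s(s(c)), m(s(e), s(e), e)), e, e))   [R3 at 3.1.2]
4. m(s(c), e, m(m(c, s(s(c)), m(s(e), s(e), e)), e, e))  →  m(s(c), e, m(m(c, s(s(c)), s(e)), e, e))   [R1 at 3.1.3]
5. m(s(c), e, m(m(c, s(s(c)), s(e)), e, e))  →  m(s(c), e, m(s(c), e, e))   [R3 at 3.1]
6. m(s(c), e, m(s(c), e, e))  →  m(s(c), e, e)   [R1 at 3]
7. m(s(c), e, e)  →  e   [R1 at ε]

e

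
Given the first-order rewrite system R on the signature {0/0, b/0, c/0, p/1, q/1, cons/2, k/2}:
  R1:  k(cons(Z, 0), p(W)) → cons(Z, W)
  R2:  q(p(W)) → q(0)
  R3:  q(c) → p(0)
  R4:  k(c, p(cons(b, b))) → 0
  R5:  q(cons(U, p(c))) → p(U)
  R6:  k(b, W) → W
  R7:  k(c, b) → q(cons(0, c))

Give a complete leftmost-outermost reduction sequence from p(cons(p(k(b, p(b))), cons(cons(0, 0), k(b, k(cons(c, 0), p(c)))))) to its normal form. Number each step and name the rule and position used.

1. p(cons(p(k(b, p(b))), cons(cons(0, 0), k(b, k(cons(c, 0), p(c))))))  →  p(cons(p(p(b)), cons(cons(0, 0), k(b, k(cons(c, 0), p(c))))))   [R6 at 1.1.1]
2. p(cons(p(p(b)), cons(cons(0, 0), k(b, k(cons(c, 0), p(c))))))  →  p(cons(p(p(b)), cons(cons(0, 0), k(cons(c, 0), p(c)))))   [R6 at 1.2.2]
3. p(cons(p(p(b)), cons(cons(0, 0), k(cons(c, 0), p(c)))))  →  p(cons(p(p(b)), cons(cons(0, 0), cons(c, c))))   [R1 at 1.2.2]

p(cons(p(p(b)), cons(cons(0, 0), cons(c, c))))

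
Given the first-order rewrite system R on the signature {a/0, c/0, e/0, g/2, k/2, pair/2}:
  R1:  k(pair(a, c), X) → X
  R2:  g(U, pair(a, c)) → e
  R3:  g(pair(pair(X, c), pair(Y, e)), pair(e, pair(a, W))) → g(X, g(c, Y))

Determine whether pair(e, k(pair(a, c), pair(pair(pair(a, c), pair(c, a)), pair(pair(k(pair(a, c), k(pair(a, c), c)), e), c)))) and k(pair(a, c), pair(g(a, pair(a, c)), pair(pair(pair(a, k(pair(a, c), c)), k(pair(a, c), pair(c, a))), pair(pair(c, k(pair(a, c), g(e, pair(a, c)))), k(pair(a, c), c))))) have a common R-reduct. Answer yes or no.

Reduce t₁ = pair(e, k(pair(a, c), pair(pair(pair(a, c), pair(c, a)), pair(pair(k(pair(a, c), k(pair(a, c), c)), e), c)))):
1. pair(e, k(pair(a, c), pair(pair(pair(a, c), pair(c, a)), pair(pair(k(pair(a, c), k(pair(a, c), c)), e), c))))  →  pair(e, pair(pair(pair(a, c), pair(c, a)), pair(pair(k(pair(a, c), k(pair(a, c), c)), e), c)))   [R1 at 2]
2. pair(e, pair(pair(pair(a, c), pair(c, a)), pair(pair(k(pair(a, c), k(pair(a, c), c)), e), c)))  →  pair(e, pair(pair(pair(a, c), pair(c, a)), pair(pair(k(pair(a, c), c), e), c)))   [R1 at 2.2.1.1]
3. pair(e, pair(pair(pair(a, c), pair(c, a)), pair(pair(k(pair(a, c), c), e), c)))  →  pair(e, pair(pair(pair(a, c), pair(c, a)), pair(pair(c, e), c)))   [R1 at 2.2.1.1]

Reduce t₂ = k(pair(a, c), pair(g(a, pair(a, c)), pair(pair(pair(a, k(pair(a, c), c)), k(pair(a, c), pair(c, a))), pair(pair(c, k(pair(a, c), g(e, pair(a, c)))), k(pair(a, c), c))))):
1. k(pair(a, c), pair(g(a, pair(a, c)), pair(pair(pair(a, k(pair(a, c), c)), k(pair(a, c), pair(c, a))), pair(pair(c, k(pair(a, c), g(e, pair(a, c)))), k(pair(a, c), c)))))  →  pair(g(a, pair(a, c)), pair(pair(pair(a, k(pair(a, c), c)), k(pair(a, c), pair(c, a))), pair(pair(c, k(pair(a, c), g(e, pair(a, c)))), k(pair(a, c), c))))   [R1 at ε]
2. pair(g(a, pair(a, c)), pair(pair(pair(a, k(pair(a, c), c)), k(pair(a, c), pair(c, a))), pair(pair(c, k(pair(a, c), g(e, pair(a, c)))), k(pair(a, c), c))))  →  pair(e, pair(pair(pair(a, k(pair(a, c), c)), k(pair(a, c), pair(c, a))), pair(pair(c, k(pair(a, c), g(e, pair(a, c)))), k(pair(a, c), c))))   [R2 at 1]
3. pair(e, pair(pair(pair(a, k(pair(a, c), c)), k(pair(a, c), pair(c, a))), pair(pair(c, k(pair(a, c), g(e, pair(a, c)))), k(pair(a, c), c))))  →  pair(e, pair(pair(pair(a, c), k(pair(a, c), pair(c, a))), pair(pair(c, k(pair(a, c), g(e, pair(a, c)))), k(pair(a, c), c))))   [R1 at 2.1.1.2]
4. pair(e, pair(pair(pair(a, c), k(pair(a, c), pair(c, a))), pair(pair(c, k(pair(a, c), g(e, pair(a, c)))), k(pair(a, c), c))))  →  pair(e, pair(pair(pair(a, c), pair(c, a)), pair(pair(c, k(pair(a, c), g(e, pair(a, c)))), k(pair(a, c), c))))   [R1 at 2.1.2]
5. pair(e, pair(pair(pair(a, c), pair(c, a)), pair(pair(c, k(pair(a, c), g(e, pair(a, c)))), k(pair(a, c), c))))  →  pair(e, pair(pair(pair(a, c), pair(c, a)), pair(pair(c, g(e, pair(a, c))), k(pair(a, c), c))))   [R1 at 2.2.1.2]
6. pair(e, pair(pair(pair(a, c), pair(c, a)), pair(pair(c, g(e, pair(a, c))), k(pair(a, c), c))))  →  pair(e, pair(pair(pair(a, c), pair(c, a)), pair(pair(c, e), k(pair(a, c), c))))   [R2 at 2.2.1.2]
7. pair(e, pair(pair(pair(a, c), pair(c, a)), pair(pair(c, e), k(pair(a, c), c))))  →  pair(e, pair(pair(pair(a, c), pair(c, a)), pair(pair(c, e), c)))   [R1 at 2.2.2]

yes — NF(t₁) = pair(e, pair(pair(pair(a, c), pair(c, a)), pair(pair(c, e), c))), NF(t₂) = pair(e, pair(pair(pair(a, c), pair(c, a)), pair(pair(c, e), c)))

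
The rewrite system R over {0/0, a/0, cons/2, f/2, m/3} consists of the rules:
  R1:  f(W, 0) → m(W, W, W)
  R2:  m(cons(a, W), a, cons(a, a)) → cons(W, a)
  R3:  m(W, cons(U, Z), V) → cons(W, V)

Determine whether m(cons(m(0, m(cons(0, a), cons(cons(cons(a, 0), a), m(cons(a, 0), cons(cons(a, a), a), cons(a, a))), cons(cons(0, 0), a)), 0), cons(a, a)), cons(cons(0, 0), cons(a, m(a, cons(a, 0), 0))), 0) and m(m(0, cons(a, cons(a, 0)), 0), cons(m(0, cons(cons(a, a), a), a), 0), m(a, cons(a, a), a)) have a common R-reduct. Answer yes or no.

no — NF(t₁) = cons(cons(cons(0, 0), cons(a, a)), 0), NF(t₂) = cons(cons(0, 0), cons(a, a))

Reduce t₁ = m(cons(m(0, m(cons(0, a), cons(cons(cons(a, 0), a), m(cons(a, 0), cons(cons(a, a), a), cons(a, a))), cons(cons(0, 0), a)), 0), cons(a, a)), cons(cons(0, 0), cons(a, m(a, cons(a, 0), 0))), 0):
1. m(cons(m(0, m(cons(0, a), cons(cons(cons(a, 0), a), m(cons(a, 0), cons(cons(a, a), a), cons(a, a))), cons(cons(0, 0), a)), 0), cons(a, a)), cons(cons(0, 0), cons(a, m(a, cons(a, 0), 0))), 0)  →  cons(cons(m(0, m(cons(0, a), cons(cons(cons(a, 0), a), m(cons(a, 0), cons(cons(a, a), a), cons(a, a))), cons(cons(0, 0), a)), 0), cons(a, a)), 0)   [R3 at ε]
2. cons(cons(m(0, m(cons(0, a), cons(cons(cons(a, 0), a), m(cons(a, 0), cons(cons(a, a), a), cons(a, a))), cons(cons(0, 0), a)), 0), cons(a, a)), 0)  →  cons(cons(m(0, cons(cons(0, a), cons(cons(0, 0), a)), 0), cons(a, a)), 0)   [R3 at 1.1.2]
3. cons(cons(m(0, cons(cons(0, a), cons(cons(0, 0), a)), 0), cons(a, a)), 0)  →  cons(cons(cons(0, 0), cons(a, a)), 0)   [R3 at 1.1]

Reduce t₂ = m(m(0, cons(a, cons(a, 0)), 0), cons(m(0, cons(cons(a, a), a), a), 0), m(a, cons(a, a), a)):
1. m(m(0, cons(a, cons(a, 0)), 0), cons(m(0, cons(cons(a, a), a), a), 0), m(a, cons(a, a), a))  →  cons(m(0, cons(a, cons(a, 0)), 0), m(a, cons(a, a), a))   [R3 at ε]
2. cons(m(0, cons(a, cons(a, 0)), 0), m(a, cons(a, a), a))  →  cons(cons(0, 0), m(a, cons(a, a), a))   [R3 at 1]
3. cons(cons(0, 0), m(a, cons(a, a), a))  →  cons(cons(0, 0), cons(a, a))   [R3 at 2]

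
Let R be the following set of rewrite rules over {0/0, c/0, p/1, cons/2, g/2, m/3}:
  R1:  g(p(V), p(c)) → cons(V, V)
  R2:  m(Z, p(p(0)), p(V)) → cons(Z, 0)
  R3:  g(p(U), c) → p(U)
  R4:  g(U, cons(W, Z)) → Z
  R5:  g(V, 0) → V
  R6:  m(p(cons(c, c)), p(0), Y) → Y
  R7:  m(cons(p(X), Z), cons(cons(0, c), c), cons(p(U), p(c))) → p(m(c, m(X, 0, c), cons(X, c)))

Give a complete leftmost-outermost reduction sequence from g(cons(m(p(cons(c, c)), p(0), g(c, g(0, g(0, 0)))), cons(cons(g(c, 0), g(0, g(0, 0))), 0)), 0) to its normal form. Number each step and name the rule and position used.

cons(c, cons(cons(c, 0), 0))

1. g(cons(m(p(cons(c, c)), p(0), g(c, g(0, g(0, 0)))), cons(cons(g(c, 0), g(0, g(0, 0))), 0)), 0)  →  cons(m(p(cons(c, c)), p(0), g(c, g(0, g(0, 0)))), cons(cons(g(c, 0), g(0, g(0, 0))), 0))   [R5 at ε]
2. cons(m(p(cons(c, c)), p(0), g(c, g(0, g(0, 0)))), cons(cons(g(c, 0), g(0, g(0, 0))), 0))  →  cons(g(c, g(0, g(0, 0))), cons(cons(g(c, 0), g(0, g(0, 0))), 0))   [R6 at 1]
3. cons(g(c, g(0, g(0, 0))), cons(cons(g(c, 0), g(0, g(0, 0))), 0))  →  cons(g(c, g(0, 0)), cons(cons(g(c, 0), g(0, g(0, 0))), 0))   [R5 at 1.2.2]
4. cons(g(c, g(0, 0)), cons(cons(g(c, 0), g(0, g(0, 0))), 0))  →  cons(g(c, 0), cons(cons(g(c, 0), g(0, g(0, 0))), 0))   [R5 at 1.2]
5. cons(g(c, 0), cons(cons(g(c, 0), g(0, g(0, 0))), 0))  →  cons(c, cons(cons(g(c, 0), g(0, g(0, 0))), 0))   [R5 at 1]
6. cons(c, cons(cons(g(c, 0), g(0, g(0, 0))), 0))  →  cons(c, cons(cons(c, g(0, g(0, 0))), 0))   [R5 at 2.1.1]
7. cons(c, cons(cons(c, g(0, g(0, 0))), 0))  →  cons(c, cons(cons(c, g(0, 0)), 0))   [R5 at 2.1.2.2]
8. cons(c, cons(cons(c, g(0, 0)), 0))  →  cons(c, cons(cons(c, 0), 0))   [R5 at 2.1.2]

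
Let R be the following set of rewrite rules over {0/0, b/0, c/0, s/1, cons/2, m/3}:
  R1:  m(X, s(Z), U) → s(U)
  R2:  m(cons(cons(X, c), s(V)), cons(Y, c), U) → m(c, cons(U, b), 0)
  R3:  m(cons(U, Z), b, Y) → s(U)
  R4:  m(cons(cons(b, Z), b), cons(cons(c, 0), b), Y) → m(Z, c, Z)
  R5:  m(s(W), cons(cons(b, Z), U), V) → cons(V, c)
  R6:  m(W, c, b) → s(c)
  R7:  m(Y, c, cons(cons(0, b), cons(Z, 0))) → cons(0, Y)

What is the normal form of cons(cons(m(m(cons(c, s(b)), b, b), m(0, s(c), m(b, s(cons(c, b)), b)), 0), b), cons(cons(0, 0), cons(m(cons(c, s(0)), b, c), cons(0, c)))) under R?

1. cons(cons(m(m(cons(c, s(b)), b, b), m(0, s(c), m(b, s(cons(c, b)), b)), 0), b), cons(cons(0, 0), cons(m(cons(c, s(0)), b, c), cons(0, c))))  →  cons(cons(m(s(c), m(0, s(c), m(b, s(cons(c, b)), b)), 0), b), cons(cons(0, 0), cons(m(cons(c, s(0)), b, c), cons(0, c))))   [R3 at 1.1.1]
2. cons(cons(m(s(c), m(0, s(c), m(b, s(cons(c, b)), b)), 0), b), cons(cons(0, 0), cons(m(cons(c, s(0)), b, c), cons(0, c))))  →  cons(cons(m(s(c), s(m(b, s(cons(c, b)), b)), 0), b), cons(cons(0, 0), cons(m(cons(c, s(0)), b, c), cons(0, c))))   [R1 at 1.1.2]
3. cons(cons(m(s(c), s(m(b, s(cons(c, b)), b)), 0), b), cons(cons(0, 0), cons(m(cons(c, s(0)), b, c), cons(0, c))))  →  cons(cons(s(0), b), cons(cons(0, 0), cons(m(cons(c, s(0)), b, c), cons(0, c))))   [R1 at 1.1]
4. cons(cons(s(0), b), cons(cons(0, 0), cons(m(cons(c, s(0)), b, c), cons(0, c))))  →  cons(cons(s(0), b), cons(cons(0, 0), cons(s(c), cons(0, c))))   [R3 at 2.2.1]

cons(cons(s(0), b), cons(cons(0, 0), cons(s(c), cons(0, c))))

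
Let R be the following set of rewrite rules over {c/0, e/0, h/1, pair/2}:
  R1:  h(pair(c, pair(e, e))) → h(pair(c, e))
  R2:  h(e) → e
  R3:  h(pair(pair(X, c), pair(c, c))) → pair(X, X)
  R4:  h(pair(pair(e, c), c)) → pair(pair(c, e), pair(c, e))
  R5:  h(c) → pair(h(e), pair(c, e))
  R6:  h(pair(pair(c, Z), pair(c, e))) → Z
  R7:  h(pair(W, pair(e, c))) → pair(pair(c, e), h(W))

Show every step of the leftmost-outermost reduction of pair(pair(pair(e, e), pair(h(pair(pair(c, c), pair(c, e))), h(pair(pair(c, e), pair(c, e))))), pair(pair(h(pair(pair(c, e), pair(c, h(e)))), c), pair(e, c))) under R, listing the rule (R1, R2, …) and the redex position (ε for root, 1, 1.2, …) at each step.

pair(pair(pair(e, e), pair(c, e)), pair(pair(e, c), pair(e, c)))

1. pair(pair(pair(e, e), pair(h(pair(pair(c, c), pair(c, e))), h(pair(pair(c, e), pair(c, e))))), pair(pair(h(pair(pair(c, e), pair(c, h(e)))), c), pair(e, c)))  →  pair(pair(pair(e, e), pair(c, h(pair(pair(c, e), pair(c, e))))), pair(pair(h(pair(pair(c, e), pair(c, h(e)))), c), pair(e, c)))   [R6 at 1.2.1]
2. pair(pair(pair(e, e), pair(c, h(pair(pair(c, e), pair(c, e))))), pair(pair(h(pair(pair(c, e), pair(c, h(e)))), c), pair(e, c)))  →  pair(pair(pair(e, e), pair(c, e)), pair(pair(h(pair(pair(c, e), pair(c, h(e)))), c), pair(e, c)))   [R6 at 1.2.2]
3. pair(pair(pair(e, e), pair(c, e)), pair(pair(h(pair(pair(c, e), pair(c, h(e)))), c), pair(e, c)))  →  pair(pair(pair(e, e), pair(c, e)), pair(pair(h(pair(pair(c, e), pair(c, e))), c), pair(e, c)))   [R2 at 2.1.1.1.2.2]
4. pair(pair(pair(e, e), pair(c, e)), pair(pair(h(pair(pair(c, e), pair(c, e))), c), pair(e, c)))  →  pair(pair(pair(e, e), pair(c, e)), pair(pair(e, c), pair(e, c)))   [R6 at 2.1.1]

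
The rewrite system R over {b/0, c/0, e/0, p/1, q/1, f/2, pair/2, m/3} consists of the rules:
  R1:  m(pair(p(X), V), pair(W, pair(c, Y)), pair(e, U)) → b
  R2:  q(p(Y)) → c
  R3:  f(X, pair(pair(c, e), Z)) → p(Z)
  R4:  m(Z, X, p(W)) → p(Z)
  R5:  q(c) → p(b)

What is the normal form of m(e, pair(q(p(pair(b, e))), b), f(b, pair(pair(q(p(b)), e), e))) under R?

p(e)

1. m(e, pair(q(p(pair(b, e))), b), f(b, pair(pair(q(p(b)), e), e)))  →  m(e, pair(c, b), f(b, pair(pair(q(p(b)), e), e)))   [R2 at 2.1]
2. m(e, pair(c, b), f(b, pair(pair(q(p(b)), e), e)))  →  m(e, pair(c, b), f(b, pair(pair(c, e), e)))   [R2 at 3.2.1.1]
3. m(e, pair(c, b), f(b, pair(pair(c, e), e)))  →  m(e, pair(c, b), p(e))   [R3 at 3]
4. m(e, pair(c, b), p(e))  →  p(e)   [R4 at ε]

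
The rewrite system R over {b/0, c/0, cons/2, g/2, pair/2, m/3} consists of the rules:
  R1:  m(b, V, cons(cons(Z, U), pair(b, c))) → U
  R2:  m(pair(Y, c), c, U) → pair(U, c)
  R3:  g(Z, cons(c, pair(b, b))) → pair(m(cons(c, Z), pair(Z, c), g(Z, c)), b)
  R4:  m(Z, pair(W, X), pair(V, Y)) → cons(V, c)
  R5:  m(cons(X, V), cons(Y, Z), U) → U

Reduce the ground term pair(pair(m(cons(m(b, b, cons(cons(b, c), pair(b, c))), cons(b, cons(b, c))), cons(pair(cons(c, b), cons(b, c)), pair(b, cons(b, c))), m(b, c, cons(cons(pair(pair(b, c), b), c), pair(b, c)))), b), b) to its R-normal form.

pair(pair(c, b), b)

1. pair(pair(m(cons(m(b, b, cons(cons(b, c), pair(b, c))), cons(b, cons(b, c))), cons(pair(cons(c, b), cons(b, c)), pair(b, cons(b, c))), m(b, c, cons(cons(pair(pair(b, c), b), c), pair(b, c)))), b), b)  →  pair(pair(m(b, c, cons(cons(pair(pair(b, c), b), c), pair(b, c))), b), b)   [R5 at 1.1]
2. pair(pair(m(b, c, cons(cons(pair(pair(b, c), b), c), pair(b, c))), b), b)  →  pair(pair(c, b), b)   [R1 at 1.1]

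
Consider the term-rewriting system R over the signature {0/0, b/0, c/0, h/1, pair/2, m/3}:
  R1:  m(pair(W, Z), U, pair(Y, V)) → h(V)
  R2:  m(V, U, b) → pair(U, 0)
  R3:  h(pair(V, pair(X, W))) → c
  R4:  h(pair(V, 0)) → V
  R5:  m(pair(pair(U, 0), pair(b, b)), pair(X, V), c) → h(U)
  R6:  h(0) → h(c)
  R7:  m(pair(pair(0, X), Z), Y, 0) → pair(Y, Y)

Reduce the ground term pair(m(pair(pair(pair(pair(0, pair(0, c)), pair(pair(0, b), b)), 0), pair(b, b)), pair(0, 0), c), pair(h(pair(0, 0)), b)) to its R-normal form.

pair(c, pair(0, b))

1. pair(m(pair(pair(pair(pair(0, pair(0, c)), pair(pair(0, b), b)), 0), pair(b, b)), pair(0, 0), c), pair(h(pair(0, 0)), b))  →  pair(h(pair(pair(0, pair(0, c)), pair(pair(0, b), b))), pair(h(pair(0, 0)), b))   [R5 at 1]
2. pair(h(pair(pair(0, pair(0, c)), pair(pair(0, b), b))), pair(h(pair(0, 0)), b))  →  pair(c, pair(h(pair(0, 0)), b))   [R3 at 1]
3. pair(c, pair(h(pair(0, 0)), b))  →  pair(c, pair(0, b))   [R4 at 2.1]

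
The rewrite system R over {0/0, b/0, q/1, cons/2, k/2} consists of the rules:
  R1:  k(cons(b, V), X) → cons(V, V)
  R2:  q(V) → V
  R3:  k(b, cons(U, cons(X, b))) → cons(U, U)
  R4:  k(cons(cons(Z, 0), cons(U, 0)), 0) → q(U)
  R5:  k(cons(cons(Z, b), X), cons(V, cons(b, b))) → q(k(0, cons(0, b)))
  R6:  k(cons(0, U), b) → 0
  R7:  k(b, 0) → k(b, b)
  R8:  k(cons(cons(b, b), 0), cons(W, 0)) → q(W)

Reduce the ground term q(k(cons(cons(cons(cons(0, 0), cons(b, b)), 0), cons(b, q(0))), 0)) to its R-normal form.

b

1. q(k(cons(cons(cons(cons(0, 0), cons(b, b)), 0), cons(b, q(0))), 0))  →  k(cons(cons(cons(cons(0, 0), cons(b, b)), 0), cons(b, q(0))), 0)   [R2 at ε]
2. k(cons(cons(cons(cons(0, 0), cons(b, b)), 0), cons(b, q(0))), 0)  →  k(cons(cons(cons(cons(0, 0), cons(b, b)), 0), cons(b, 0)), 0)   [R2 at 1.2.2]
3. k(cons(cons(cons(cons(0, 0), cons(b, b)), 0), cons(b, 0)), 0)  →  q(b)   [R4 at ε]
4. q(b)  →  b   [R2 at ε]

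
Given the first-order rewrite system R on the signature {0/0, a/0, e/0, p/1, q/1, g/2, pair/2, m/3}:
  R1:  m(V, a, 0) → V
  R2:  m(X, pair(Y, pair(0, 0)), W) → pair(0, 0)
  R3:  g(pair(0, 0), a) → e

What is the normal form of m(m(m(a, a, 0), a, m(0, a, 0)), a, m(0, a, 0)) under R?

a

1. m(m(m(a, a, 0), a, m(0, a, 0)), a, m(0, a, 0))  →  m(m(a, a, m(0, a, 0)), a, m(0, a, 0))   [R1 at 1.1]
2. m(m(a, a, m(0, a, 0)), a, m(0, a, 0))  →  m(m(a, a, 0), a, m(0, a, 0))   [R1 at 1.3]
3. m(m(a, a, 0), a, m(0, a, 0))  →  m(a, a, m(0, a, 0))   [R1 at 1]
4. m(a, a, m(0, a, 0))  →  m(a, a, 0)   [R1 at 3]
5. m(a, a, 0)  →  a   [R1 at ε]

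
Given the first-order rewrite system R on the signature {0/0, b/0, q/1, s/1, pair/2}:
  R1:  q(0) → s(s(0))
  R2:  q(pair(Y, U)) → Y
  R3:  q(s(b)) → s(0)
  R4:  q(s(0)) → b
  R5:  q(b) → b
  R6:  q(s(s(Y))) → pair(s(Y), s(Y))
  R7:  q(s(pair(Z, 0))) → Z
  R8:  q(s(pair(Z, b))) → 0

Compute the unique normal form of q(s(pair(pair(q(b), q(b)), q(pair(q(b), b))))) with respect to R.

0

1. q(s(pair(pair(q(b), q(b)), q(pair(q(b), b)))))  →  q(s(pair(pair(b, q(b)), q(pair(q(b), b)))))   [R5 at 1.1.1.1]
2. q(s(pair(pair(b, q(b)), q(pair(q(b), b)))))  →  q(s(pair(pair(b, b), q(pair(q(b), b)))))   [R5 at 1.1.1.2]
3. q(s(pair(pair(b, b), q(pair(q(b), b)))))  →  q(s(pair(pair(b, b), q(b))))   [R2 at 1.1.2]
4. q(s(pair(pair(b, b), q(b))))  →  q(s(pair(pair(b, b), b)))   [R5 at 1.1.2]
5. q(s(pair(pair(b, b), b)))  →  0   [R8 at ε]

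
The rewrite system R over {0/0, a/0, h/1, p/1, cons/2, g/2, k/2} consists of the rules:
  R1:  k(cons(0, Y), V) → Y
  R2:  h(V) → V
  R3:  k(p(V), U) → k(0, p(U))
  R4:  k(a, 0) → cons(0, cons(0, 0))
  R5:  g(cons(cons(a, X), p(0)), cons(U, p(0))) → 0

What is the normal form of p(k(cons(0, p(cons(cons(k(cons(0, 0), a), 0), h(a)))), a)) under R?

1. p(k(cons(0, p(cons(cons(k(cons(0, 0), a), 0), h(a)))), a))  →  p(p(cons(cons(k(cons(0, 0), a), 0), h(a))))   [R1 at 1]
2. p(p(cons(cons(k(cons(0, 0), a), 0), h(a))))  →  p(p(cons(cons(0, 0), h(a))))   [R1 at 1.1.1.1]
3. p(p(cons(cons(0, 0), h(a))))  →  p(p(cons(cons(0, 0), a)))   [R2 at 1.1.2]

p(p(cons(cons(0, 0), a)))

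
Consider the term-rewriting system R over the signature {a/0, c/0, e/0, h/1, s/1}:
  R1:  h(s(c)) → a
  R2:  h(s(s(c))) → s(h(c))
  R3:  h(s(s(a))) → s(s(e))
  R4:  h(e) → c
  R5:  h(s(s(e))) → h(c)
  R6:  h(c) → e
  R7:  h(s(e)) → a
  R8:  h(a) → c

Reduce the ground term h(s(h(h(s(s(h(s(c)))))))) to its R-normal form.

a

1. h(s(h(h(s(s(h(s(c))))))))  →  h(s(h(h(s(s(a))))))   [R1 at 1.1.1.1.1.1]
2. h(s(h(h(s(s(a))))))  →  h(s(h(s(s(e)))))   [R3 at 1.1.1]
3. h(s(h(s(s(e)))))  →  h(s(h(c)))   [R5 at 1.1]
4. h(s(h(c)))  →  h(s(e))   [R6 at 1.1]
5. h(s(e))  →  a   [R7 at ε]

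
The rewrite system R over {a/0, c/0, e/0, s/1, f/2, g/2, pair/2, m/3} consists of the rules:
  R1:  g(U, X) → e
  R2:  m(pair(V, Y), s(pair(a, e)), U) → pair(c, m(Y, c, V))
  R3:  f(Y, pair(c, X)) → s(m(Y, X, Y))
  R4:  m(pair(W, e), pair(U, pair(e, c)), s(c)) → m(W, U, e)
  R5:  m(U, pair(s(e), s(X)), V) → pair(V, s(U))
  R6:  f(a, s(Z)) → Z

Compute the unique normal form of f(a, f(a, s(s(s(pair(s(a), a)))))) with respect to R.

s(pair(s(a), a))

1. f(a, f(a, s(s(s(pair(s(a), a))))))  →  f(a, s(s(pair(s(a), a))))   [R6 at 2]
2. f(a, s(s(pair(s(a), a))))  →  s(pair(s(a), a))   [R6 at ε]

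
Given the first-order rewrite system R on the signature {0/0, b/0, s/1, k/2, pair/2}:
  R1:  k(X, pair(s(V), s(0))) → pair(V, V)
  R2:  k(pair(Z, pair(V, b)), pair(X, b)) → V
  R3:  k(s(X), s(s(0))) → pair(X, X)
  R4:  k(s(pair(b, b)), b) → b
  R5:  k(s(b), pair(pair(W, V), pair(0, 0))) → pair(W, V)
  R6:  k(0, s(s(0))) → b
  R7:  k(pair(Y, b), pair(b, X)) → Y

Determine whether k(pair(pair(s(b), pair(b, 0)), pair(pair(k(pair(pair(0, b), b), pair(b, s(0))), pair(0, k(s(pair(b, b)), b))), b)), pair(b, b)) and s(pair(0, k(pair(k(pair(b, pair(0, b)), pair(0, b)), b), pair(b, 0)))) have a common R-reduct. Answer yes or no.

Reduce t₁ = k(pair(pair(s(b), pair(b, 0)), pair(pair(k(pair(pair(0, b), b), pair(b, s(0))), pair(0, k(s(pair(b, b)), b))), b)), pair(b, b)):
1. k(pair(pair(s(b), pair(b, 0)), pair(pair(k(pair(pair(0, b), b), pair(b, s(0))), pair(0, k(s(pair(b, b)), b))), b)), pair(b, b))  →  pair(k(pair(pair(0, b), b), pair(b, s(0))), pair(0, k(s(pair(b, b)), b)))   [R2 at ε]
2. pair(k(pair(pair(0, b), b), pair(b, s(0))), pair(0, k(s(pair(b, b)), b)))  →  pair(pair(0, b), pair(0, k(s(pair(b, b)), b)))   [R7 at 1]
3. pair(pair(0, b), pair(0, k(s(pair(b, b)), b)))  →  pair(pair(0, b), pair(0, b))   [R4 at 2.2]

Reduce t₂ = s(pair(0, k(pair(k(pair(b, pair(0, b)), pair(0, b)), b), pair(b, 0)))):
1. s(pair(0, k(pair(k(pair(b, pair(0, b)), pair(0, b)), b), pair(b, 0))))  →  s(pair(0, k(pair(b, pair(0, b)), pair(0, b))))   [R7 at 1.2]
2. s(pair(0, k(pair(b, pair(0, b)), pair(0, b))))  →  s(pair(0, 0))   [R2 at 1.2]

no — NF(t₁) = pair(pair(0, b), pair(0, b)), NF(t₂) = s(pair(0, 0))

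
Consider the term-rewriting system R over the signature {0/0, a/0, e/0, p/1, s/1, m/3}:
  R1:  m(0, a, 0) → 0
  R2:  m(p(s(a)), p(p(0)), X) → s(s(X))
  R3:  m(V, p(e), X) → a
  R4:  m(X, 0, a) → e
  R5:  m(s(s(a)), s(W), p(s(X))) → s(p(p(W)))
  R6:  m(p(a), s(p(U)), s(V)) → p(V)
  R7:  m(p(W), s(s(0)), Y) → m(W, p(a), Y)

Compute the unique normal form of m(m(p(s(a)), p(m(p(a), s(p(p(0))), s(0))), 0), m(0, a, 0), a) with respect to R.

1. m(m(p(s(a)), p(m(p(a), s(p(p(0))), s(0))), 0), m(0, a, 0), a)  →  m(m(p(s(a)), p(p(0)), 0), m(0, a, 0), a)   [R6 at 1.2.1]
2. m(m(p(s(a)), p(p(0)), 0), m(0, a, 0), a)  →  m(s(s(0)), m(0, a, 0), a)   [R2 at 1]
3. m(s(s(0)), m(0, a, 0), a)  →  m(s(s(0)), 0, a)   [R1 at 2]
4. m(s(s(0)), 0, a)  →  e   [R4 at ε]

e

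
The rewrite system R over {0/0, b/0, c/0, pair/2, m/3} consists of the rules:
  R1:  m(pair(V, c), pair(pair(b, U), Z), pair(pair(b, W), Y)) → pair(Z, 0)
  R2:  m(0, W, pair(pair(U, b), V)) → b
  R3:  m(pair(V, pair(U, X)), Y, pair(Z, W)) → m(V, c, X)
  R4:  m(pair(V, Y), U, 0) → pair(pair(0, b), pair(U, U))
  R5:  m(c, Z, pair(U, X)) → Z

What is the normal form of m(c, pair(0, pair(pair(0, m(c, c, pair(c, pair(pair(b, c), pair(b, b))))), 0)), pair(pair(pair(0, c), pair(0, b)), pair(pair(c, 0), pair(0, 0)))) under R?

1. m(c, pair(0, pair(pair(0, m(c, c, pair(c, pair(pair(b, c), pair(b, b))))), 0)), pair(pair(pair(0, c), pair(0, b)), pair(pair(c, 0), pair(0, 0))))  →  pair(0, pair(pair(0, m(c, c, pair(c, pair(pair(b, c), pair(b, b))))), 0))   [R5 at ε]
2. pair(0, pair(pair(0, m(c, c, pair(c, pair(pair(b, c), pair(b, b))))), 0))  →  pair(0, pair(pair(0, c), 0))   [R5 at 2.1.2]

pair(0, pair(pair(0, c), 0))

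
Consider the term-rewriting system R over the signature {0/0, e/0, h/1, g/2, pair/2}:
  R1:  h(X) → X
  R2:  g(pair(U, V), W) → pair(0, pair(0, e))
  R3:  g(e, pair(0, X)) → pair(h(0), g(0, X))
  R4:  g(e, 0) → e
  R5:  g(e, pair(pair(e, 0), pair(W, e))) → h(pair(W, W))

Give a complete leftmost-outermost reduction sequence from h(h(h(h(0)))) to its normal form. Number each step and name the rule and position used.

1. h(h(h(h(0))))  →  h(h(h(0)))   [R1 at ε]
2. h(h(h(0)))  →  h(h(0))   [R1 at ε]
3. h(h(0))  →  h(0)   [R1 at ε]
4. h(0)  →  0   [R1 at ε]

0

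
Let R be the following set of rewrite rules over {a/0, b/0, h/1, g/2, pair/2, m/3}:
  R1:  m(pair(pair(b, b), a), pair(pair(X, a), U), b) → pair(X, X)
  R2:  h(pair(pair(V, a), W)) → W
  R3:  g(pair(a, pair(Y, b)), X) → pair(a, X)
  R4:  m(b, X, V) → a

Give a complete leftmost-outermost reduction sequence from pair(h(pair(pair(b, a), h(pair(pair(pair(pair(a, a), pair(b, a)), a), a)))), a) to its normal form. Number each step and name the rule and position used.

pair(a, a)

1. pair(h(pair(pair(b, a), h(pair(pair(pair(pair(a, a), pair(b, a)), a), a)))), a)  →  pair(h(pair(pair(pair(pair(a, a), pair(b, a)), a), a)), a)   [R2 at 1]
2. pair(h(pair(pair(pair(pair(a, a), pair(b, a)), a), a)), a)  →  pair(a, a)   [R2 at 1]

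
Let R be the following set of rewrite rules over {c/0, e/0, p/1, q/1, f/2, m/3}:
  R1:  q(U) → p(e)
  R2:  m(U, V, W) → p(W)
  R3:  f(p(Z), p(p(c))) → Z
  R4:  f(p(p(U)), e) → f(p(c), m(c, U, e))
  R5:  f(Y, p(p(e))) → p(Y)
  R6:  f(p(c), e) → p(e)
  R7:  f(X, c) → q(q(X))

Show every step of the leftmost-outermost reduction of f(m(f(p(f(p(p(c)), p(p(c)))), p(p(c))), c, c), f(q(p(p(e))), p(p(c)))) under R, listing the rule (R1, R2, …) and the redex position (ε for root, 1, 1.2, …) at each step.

1. f(m(f(p(f(p(p(c)), p(p(c)))), p(p(c))), c, c), f(q(p(p(e))), p(p(c))))  →  f(p(c), f(q(p(p(e))), p(p(c))))   [R2 at 1]
2. f(p(c), f(q(p(p(e))), p(p(c))))  →  f(p(c), f(p(e), p(p(c))))   [R1 at 2.1]
3. f(p(c), f(p(e), p(p(c))))  →  f(p(c), e)   [R3 at 2]
4. f(p(c), e)  →  p(e)   [R6 at ε]

p(e)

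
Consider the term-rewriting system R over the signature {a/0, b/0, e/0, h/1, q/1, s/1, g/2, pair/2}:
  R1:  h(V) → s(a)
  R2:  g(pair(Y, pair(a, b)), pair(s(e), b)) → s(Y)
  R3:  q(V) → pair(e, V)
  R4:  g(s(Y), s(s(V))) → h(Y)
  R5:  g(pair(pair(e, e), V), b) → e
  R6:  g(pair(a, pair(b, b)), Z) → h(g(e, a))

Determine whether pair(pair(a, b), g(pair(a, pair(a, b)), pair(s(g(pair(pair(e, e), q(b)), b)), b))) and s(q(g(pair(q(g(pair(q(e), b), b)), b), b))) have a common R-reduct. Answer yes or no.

Reduce t₁ = pair(pair(a, b), g(pair(a, pair(a, b)), pair(s(g(pair(pair(e, e), q(b)), b)), b))):
1. pair(pair(a, b), g(pair(a, pair(a, b)), pair(s(g(pair(pair(e, e), q(b)), b)), b)))  →  pair(pair(a, b), g(pair(a, pair(a, b)), pair(s(e), b)))   [R5 at 2.2.1.1]
2. pair(pair(a, b), g(pair(a, pair(a, b)), pair(s(e), b)))  →  pair(pair(a, b), s(a))   [R2 at 2]

Reduce t₂ = s(q(g(pair(q(g(pair(q(e), b), b)), b), b))):
1. s(q(g(pair(q(g(pair(q(e), b), b)), b), b)))  →  s(pair(e, g(pair(q(g(pair(q(e), b), b)), b), b)))   [R3 at 1]
2. s(pair(e, g(pair(q(g(pair(q(e), b), b)), b), b)))  →  s(pair(e, g(pair(pair(e, g(pair(q(e), b), b)), b), b)))   [R3 at 1.2.1.1]
3. s(pair(e, g(pair(pair(e, g(pair(q(e), b), b)), b), b)))  →  s(pair(e, g(pair(pair(e, g(pair(pair(e, e), b), b)), b), b)))   [R3 at 1.2.1.1.2.1.1]
4. s(pair(e, g(pair(pair(e, g(pair(pair(e, e), b), b)), b), b)))  →  s(pair(e, g(pair(pair(e, e), b), b)))   [R5 at 1.2.1.1.2]
5. s(pair(e, g(pair(pair(e, e), b), b)))  →  s(pair(e, e))   [R5 at 1.2]

no — NF(t₁) = pair(pair(a, b), s(a)), NF(t₂) = s(pair(e, e))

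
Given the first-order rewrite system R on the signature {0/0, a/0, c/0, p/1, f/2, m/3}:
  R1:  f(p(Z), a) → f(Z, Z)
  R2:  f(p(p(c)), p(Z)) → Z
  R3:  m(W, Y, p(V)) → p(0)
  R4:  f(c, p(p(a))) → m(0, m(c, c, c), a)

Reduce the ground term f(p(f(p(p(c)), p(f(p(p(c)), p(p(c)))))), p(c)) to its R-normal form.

c

1. f(p(f(p(p(c)), p(f(p(p(c)), p(p(c)))))), p(c))  →  f(p(f(p(p(c)), p(p(c)))), p(c))   [R2 at 1.1]
2. f(p(f(p(p(c)), p(p(c)))), p(c))  →  f(p(p(c)), p(c))   [R2 at 1.1]
3. f(p(p(c)), p(c))  →  c   [R2 at ε]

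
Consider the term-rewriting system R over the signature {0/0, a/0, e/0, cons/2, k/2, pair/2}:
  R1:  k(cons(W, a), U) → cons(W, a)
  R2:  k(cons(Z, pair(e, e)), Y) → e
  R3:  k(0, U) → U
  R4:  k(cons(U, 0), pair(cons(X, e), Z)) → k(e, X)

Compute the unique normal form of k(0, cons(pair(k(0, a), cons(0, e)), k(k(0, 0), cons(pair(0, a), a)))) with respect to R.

1. k(0, cons(pair(k(0, a), cons(0, e)), k(k(0, 0), cons(pair(0, a), a))))  →  cons(pair(k(0, a), cons(0, e)), k(k(0, 0), cons(pair(0, a), a)))   [R3 at ε]
2. cons(pair(k(0, a), cons(0, e)), k(k(0, 0), cons(pair(0, a), a)))  →  cons(pair(a, cons(0, e)), k(k(0, 0), cons(pair(0, a), a)))   [R3 at 1.1]
3. cons(pair(a, cons(0, e)), k(k(0, 0), cons(pair(0, a), a)))  →  cons(pair(a, cons(0, e)), k(0, cons(pair(0, a), a)))   [R3 at 2.1]
4. cons(pair(a, cons(0, e)), k(0, cons(pair(0, a), a)))  →  cons(pair(a, cons(0, e)), cons(pair(0, a), a))   [R3 at 2]

cons(pair(a, cons(0, e)), cons(pair(0, a), a))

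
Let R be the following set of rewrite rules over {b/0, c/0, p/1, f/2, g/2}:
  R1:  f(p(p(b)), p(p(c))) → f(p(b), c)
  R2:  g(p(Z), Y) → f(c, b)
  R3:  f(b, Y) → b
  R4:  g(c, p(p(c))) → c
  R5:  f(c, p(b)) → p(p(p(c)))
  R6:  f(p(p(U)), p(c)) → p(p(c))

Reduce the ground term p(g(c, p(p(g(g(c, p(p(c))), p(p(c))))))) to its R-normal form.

p(c)

1. p(g(c, p(p(g(g(c, p(p(c))), p(p(c)))))))  →  p(g(c, p(p(g(c, p(p(c)))))))   [R4 at 1.2.1.1.1]
2. p(g(c, p(p(g(c, p(p(c)))))))  →  p(g(c, p(p(c))))   [R4 at 1.2.1.1]
3. p(g(c, p(p(c))))  →  p(c)   [R4 at 1]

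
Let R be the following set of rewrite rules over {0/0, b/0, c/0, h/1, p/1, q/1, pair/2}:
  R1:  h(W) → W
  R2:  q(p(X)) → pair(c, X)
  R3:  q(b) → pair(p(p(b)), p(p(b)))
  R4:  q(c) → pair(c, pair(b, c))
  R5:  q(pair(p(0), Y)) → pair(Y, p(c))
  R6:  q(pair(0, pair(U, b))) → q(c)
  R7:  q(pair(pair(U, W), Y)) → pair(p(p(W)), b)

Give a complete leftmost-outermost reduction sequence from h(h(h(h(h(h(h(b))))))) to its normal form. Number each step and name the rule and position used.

b

1. h(h(h(h(h(h(h(b)))))))  →  h(h(h(h(h(h(b))))))   [R1 at ε]
2. h(h(h(h(h(h(b))))))  →  h(h(h(h(h(b)))))   [R1 at ε]
3. h(h(h(h(h(b)))))  →  h(h(h(h(b))))   [R1 at ε]
4. h(h(h(h(b))))  →  h(h(h(b)))   [R1 at ε]
5. h(h(h(b)))  →  h(h(b))   [R1 at ε]
6. h(h(b))  →  h(b)   [R1 at ε]
7. h(b)  →  b   [R1 at ε]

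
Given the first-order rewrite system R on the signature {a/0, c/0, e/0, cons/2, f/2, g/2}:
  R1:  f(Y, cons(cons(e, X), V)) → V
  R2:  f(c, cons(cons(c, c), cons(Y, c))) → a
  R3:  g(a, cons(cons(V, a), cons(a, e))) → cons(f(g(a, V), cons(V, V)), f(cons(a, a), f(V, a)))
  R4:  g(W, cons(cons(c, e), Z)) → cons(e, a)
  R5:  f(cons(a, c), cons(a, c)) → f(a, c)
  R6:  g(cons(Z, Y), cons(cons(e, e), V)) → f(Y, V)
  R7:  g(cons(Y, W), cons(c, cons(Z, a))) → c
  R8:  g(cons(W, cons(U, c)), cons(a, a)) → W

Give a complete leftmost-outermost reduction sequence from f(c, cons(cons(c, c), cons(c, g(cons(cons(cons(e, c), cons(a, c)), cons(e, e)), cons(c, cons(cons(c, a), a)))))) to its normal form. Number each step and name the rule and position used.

a

1. f(c, cons(cons(c, c), cons(c, g(cons(cons(cons(e, c), cons(a, c)), cons(e, e)), cons(c, cons(cons(c, a), a))))))  →  f(c, cons(cons(c, c), cons(c, c)))   [R7 at 2.2.2]
2. f(c, cons(cons(c, c), cons(c, c)))  →  a   [R2 at ε]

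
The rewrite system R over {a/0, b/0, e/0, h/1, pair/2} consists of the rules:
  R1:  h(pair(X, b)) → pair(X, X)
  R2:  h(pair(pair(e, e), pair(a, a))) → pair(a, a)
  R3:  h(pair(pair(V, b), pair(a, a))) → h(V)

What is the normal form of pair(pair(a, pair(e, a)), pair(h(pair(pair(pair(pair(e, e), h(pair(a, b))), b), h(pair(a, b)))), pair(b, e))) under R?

pair(pair(a, pair(e, a)), pair(pair(a, a), pair(b, e)))

1. pair(pair(a, pair(e, a)), pair(h(pair(pair(pair(pair(e, e), h(pair(a, b))), b), h(pair(a, b)))), pair(b, e)))  →  pair(pair(a, pair(e, a)), pair(h(pair(pair(pair(pair(e, e), pair(a, a)), b), h(pair(a, b)))), pair(b, e)))   [R1 at 2.1.1.1.1.2]
2. pair(pair(a, pair(e, a)), pair(h(pair(pair(pair(pair(e, e), pair(a, a)), b), h(pair(a, b)))), pair(b, e)))  →  pair(pair(a, pair(e, a)), pair(h(pair(pair(pair(pair(e, e), pair(a, a)), b), pair(a, a))), pair(b, e)))   [R1 at 2.1.1.2]
3. pair(pair(a, pair(e, a)), pair(h(pair(pair(pair(pair(e, e), pair(a, a)), b), pair(a, a))), pair(b, e)))  →  pair(pair(a, pair(e, a)), pair(h(pair(pair(e, e), pair(a, a))), pair(b, e)))   [R3 at 2.1]
4. pair(pair(a, pair(e, a)), pair(h(pair(pair(e, e), pair(a, a))), pair(b, e)))  →  pair(pair(a, pair(e, a)), pair(pair(a, a), pair(b, e)))   [R2 at 2.1]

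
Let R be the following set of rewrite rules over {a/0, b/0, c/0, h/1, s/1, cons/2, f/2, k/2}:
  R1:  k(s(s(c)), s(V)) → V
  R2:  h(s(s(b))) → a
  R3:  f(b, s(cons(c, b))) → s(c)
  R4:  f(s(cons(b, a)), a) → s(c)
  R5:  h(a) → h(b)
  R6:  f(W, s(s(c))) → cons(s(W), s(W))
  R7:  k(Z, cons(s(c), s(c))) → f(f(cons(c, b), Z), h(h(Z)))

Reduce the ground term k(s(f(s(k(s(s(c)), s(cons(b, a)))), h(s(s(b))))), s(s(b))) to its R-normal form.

1. k(s(f(s(k(s(s(c)), s(cons(b, a)))), h(s(s(b))))), s(s(b)))  →  k(s(f(s(cons(b, a)), h(s(s(b))))), s(s(b)))   [R1 at 1.1.1.1]
2. k(s(f(s(cons(b, a)), h(s(s(b))))), s(s(b)))  →  k(s(f(s(cons(b, a)), a)), s(s(b)))   [R2 at 1.1.2]
3. k(s(f(s(cons(b, a)), a)), s(s(b)))  →  k(s(s(c)), s(s(b)))   [R4 at 1.1]
4. k(s(s(c)), s(s(b)))  →  s(b)   [R1 at ε]

s(b)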